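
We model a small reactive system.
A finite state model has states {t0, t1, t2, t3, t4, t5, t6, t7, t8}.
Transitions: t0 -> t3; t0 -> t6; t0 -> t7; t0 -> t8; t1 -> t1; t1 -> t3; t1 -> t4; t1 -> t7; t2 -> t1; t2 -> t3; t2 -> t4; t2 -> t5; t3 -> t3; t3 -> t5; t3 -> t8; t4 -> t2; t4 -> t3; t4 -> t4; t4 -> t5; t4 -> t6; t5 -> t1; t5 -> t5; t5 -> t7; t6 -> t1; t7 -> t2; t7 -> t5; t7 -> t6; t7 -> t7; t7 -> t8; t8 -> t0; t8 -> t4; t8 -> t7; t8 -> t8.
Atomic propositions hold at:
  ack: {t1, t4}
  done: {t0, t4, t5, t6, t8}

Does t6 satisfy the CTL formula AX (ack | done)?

Sat(ack | done) = {t0, t1, t4, t5, t6, t8}
Sat(AX (ack | done)) = {s : every successor in {t0, t1, t4, t5, t6, t8}} = {t6}
t6 ∈ Sat(AX (ack | done)) = {t6}, so the formula holds at t6.

Yes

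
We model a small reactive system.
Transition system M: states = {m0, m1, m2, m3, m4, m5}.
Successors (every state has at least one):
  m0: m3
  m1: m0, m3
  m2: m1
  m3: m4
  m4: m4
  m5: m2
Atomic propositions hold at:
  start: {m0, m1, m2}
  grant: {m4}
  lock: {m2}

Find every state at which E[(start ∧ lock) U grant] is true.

{m4}

Sat(start ∧ lock) = {m2}
E[(start ∧ lock) U grant]: least fixpoint, start Z0 = Sat(grant) = {m4}, add states in Sat(start ∧ lock) with some successor in Z. Already a fixed point.
Sat(E[(start ∧ lock) U grant]) = {m4}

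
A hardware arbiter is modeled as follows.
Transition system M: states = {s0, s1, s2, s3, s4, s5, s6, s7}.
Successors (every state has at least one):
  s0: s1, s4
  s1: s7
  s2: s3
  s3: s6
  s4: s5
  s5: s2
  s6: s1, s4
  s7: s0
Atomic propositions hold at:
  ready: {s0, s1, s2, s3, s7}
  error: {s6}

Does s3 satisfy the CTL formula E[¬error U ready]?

Sat(¬error) = {s0, s1, s2, s3, s4, s5, s7}
E[¬error U ready]: least fixpoint, start Z0 = Sat(ready) = {s0, s1, s2, s3, s7}, add states in Sat(¬error) with some successor in Z. Z1 = {s0, s1, s2, s3, s5, s7}; Z2 = {s0, s1, s2, s3, s4, s5, s7}; fixed.
Sat(E[¬error U ready]) = {s0, s1, s2, s3, s4, s5, s7}
s3 ∈ Sat(E[¬error U ready]) = {s0, s1, s2, s3, s4, s5, s7}, so the formula holds at s3.

Yes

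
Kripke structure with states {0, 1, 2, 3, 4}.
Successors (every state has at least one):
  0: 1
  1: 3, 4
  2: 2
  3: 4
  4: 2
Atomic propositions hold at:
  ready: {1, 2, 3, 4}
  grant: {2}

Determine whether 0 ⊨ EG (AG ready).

AG ready: greatest fixpoint, start Z0 = {1, 2, 3, 4}, keep only states in Sat with every successor in Z. Already a fixed point.
Sat(AG ready) = {1, 2, 3, 4}
EG (AG ready): greatest fixpoint, start Z0 = {1, 2, 3, 4}, keep only states in Sat with some successor in Z. Already a fixed point.
Sat(EG (AG ready)) = {1, 2, 3, 4}
0 ∉ Sat(EG (AG ready)) = {1, 2, 3, 4}, so the formula does not hold at 0.

No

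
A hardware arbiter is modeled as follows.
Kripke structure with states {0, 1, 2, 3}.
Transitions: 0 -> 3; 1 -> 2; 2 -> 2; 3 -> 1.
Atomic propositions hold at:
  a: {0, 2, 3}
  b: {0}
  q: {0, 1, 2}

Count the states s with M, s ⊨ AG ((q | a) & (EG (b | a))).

1

Sat(q | a) = {0, 1, 2, 3}
Sat(b | a) = {0, 2, 3}
EG (b | a): greatest fixpoint, start Z0 = {0, 2, 3}, keep only states in Sat with some successor in Z. Z1 = {0, 2}; Z2 = {2}; fixed.
Sat(EG (b | a)) = {2}
Sat((q | a) & (EG (b | a))) = {2}
AG ((q | a) & (EG (b | a))): greatest fixpoint, start Z0 = {2}, keep only states in Sat with every successor in Z. Already a fixed point.
Sat(AG ((q | a) & (EG (b | a)))) = {2}
|Sat(AG ((q | a) & (EG (b | a))))| = |{2}| = 1.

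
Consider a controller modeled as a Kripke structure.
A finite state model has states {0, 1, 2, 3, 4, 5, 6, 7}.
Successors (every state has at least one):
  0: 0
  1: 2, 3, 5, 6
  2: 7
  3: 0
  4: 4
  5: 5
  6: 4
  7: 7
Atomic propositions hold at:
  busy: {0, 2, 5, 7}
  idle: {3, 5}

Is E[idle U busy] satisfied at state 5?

Yes

E[idle U busy]: least fixpoint, start Z0 = Sat(busy) = {0, 2, 5, 7}, add states in Sat(idle) with some successor in Z. Z1 = {0, 2, 3, 5, 7}; fixed.
Sat(E[idle U busy]) = {0, 2, 3, 5, 7}
5 ∈ Sat(E[idle U busy]) = {0, 2, 3, 5, 7}, so the formula holds at 5.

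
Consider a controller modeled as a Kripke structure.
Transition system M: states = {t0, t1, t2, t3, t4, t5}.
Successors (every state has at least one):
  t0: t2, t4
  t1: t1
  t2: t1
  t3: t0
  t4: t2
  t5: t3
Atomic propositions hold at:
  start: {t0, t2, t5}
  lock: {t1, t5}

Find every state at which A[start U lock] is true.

{t1, t2, t5}

A[start U lock]: least fixpoint, start Z0 = Sat(lock) = {t1, t5}, add states in Sat(start) with every successor in Z. Z1 = {t1, t2, t5}; fixed.
Sat(A[start U lock]) = {t1, t2, t5}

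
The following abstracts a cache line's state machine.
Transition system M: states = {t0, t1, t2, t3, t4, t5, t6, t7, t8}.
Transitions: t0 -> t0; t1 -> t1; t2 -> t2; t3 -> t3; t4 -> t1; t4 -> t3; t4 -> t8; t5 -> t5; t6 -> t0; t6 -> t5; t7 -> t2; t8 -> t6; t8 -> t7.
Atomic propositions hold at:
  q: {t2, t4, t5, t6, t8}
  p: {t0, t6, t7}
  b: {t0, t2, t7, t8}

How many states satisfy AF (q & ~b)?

3

Sat(~b) = {t1, t3, t4, t5, t6}
Sat(q & ~b) = {t4, t5, t6}
AF (q & ~b): least fixpoint, start Z0 = {t4, t5, t6}, add states with every successor in Z. Already a fixed point.
Sat(AF (q & ~b)) = {t4, t5, t6}
|Sat(AF (q & ~b))| = |{t4, t5, t6}| = 3.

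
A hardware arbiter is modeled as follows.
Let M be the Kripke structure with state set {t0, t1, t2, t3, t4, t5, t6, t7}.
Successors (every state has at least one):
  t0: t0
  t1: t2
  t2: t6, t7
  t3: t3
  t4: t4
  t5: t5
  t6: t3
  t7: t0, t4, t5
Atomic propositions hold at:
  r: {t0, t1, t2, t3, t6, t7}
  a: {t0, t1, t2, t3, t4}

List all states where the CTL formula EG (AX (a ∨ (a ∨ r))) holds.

{t0, t1, t2, t3, t4, t6}

Sat(a ∨ r) = {t0, t1, t2, t3, t4, t6, t7}
Sat(a ∨ (a ∨ r)) = {t0, t1, t2, t3, t4, t6, t7}
Sat(AX (a ∨ (a ∨ r))) = {s : every successor in {t0, t1, t2, t3, t4, t6, t7}} = {t0, t1, t2, t3, t4, t6}
EG (AX (a ∨ (a ∨ r))): greatest fixpoint, start Z0 = {t0, t1, t2, t3, t4, t6}, keep only states in Sat with some successor in Z. Already a fixed point.
Sat(EG (AX (a ∨ (a ∨ r)))) = {t0, t1, t2, t3, t4, t6}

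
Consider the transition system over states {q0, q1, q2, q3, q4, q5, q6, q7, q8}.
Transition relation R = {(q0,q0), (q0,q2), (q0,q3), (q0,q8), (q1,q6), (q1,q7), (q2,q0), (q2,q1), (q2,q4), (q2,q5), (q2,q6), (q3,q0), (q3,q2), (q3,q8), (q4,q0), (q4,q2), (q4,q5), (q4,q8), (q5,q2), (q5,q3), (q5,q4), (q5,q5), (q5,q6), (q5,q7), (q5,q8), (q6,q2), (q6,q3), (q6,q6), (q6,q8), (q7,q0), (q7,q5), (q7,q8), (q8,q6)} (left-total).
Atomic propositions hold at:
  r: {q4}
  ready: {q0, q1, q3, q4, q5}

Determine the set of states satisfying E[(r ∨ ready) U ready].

{q0, q1, q3, q4, q5}

Sat(r ∨ ready) = {q0, q1, q3, q4, q5}
E[(r ∨ ready) U ready]: least fixpoint, start Z0 = Sat(ready) = {q0, q1, q3, q4, q5}, add states in Sat(r ∨ ready) with some successor in Z. Already a fixed point.
Sat(E[(r ∨ ready) U ready]) = {q0, q1, q3, q4, q5}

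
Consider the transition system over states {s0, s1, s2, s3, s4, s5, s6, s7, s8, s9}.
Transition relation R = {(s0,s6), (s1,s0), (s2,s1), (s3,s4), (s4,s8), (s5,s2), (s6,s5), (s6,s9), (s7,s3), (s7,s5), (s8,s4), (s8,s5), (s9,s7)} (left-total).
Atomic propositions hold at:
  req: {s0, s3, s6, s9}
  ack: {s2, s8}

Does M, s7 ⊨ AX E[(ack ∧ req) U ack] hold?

Sat(ack ∧ req) = ∅
E[(ack ∧ req) U ack]: least fixpoint, start Z0 = Sat(ack) = {s2, s8}, add states in Sat(ack ∧ req) with some successor in Z. Already a fixed point.
Sat(E[(ack ∧ req) U ack]) = {s2, s8}
Sat(AX E[(ack ∧ req) U ack]) = {s : every successor in {s2, s8}} = {s4, s5}
s7 ∉ Sat(AX E[(ack ∧ req) U ack]) = {s4, s5}, so the formula does not hold at s7.

No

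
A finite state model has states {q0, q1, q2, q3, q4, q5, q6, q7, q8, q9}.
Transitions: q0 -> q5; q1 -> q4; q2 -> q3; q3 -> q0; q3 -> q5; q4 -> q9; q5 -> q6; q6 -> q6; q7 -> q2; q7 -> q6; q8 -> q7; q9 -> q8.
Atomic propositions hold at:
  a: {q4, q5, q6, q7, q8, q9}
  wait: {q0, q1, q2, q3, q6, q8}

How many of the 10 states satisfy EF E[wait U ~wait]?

9

Sat(~wait) = {q4, q5, q7, q9}
E[wait U ~wait]: least fixpoint, start Z0 = Sat(~wait) = {q4, q5, q7, q9}, add states in Sat(wait) with some successor in Z. Z1 = {q0, q1, q3, q4, q5, q7, q8, q9}; Z2 = {q0, q1, q2, q3, q4, q5, q7, q8, q9}; fixed.
Sat(E[wait U ~wait]) = {q0, q1, q2, q3, q4, q5, q7, q8, q9}
EF E[wait U ~wait]: least fixpoint, start Z0 = {q0, q1, q2, q3, q4, q5, q7, q8, q9}, add states with some successor in Z. Already a fixed point.
Sat(EF E[wait U ~wait]) = {q0, q1, q2, q3, q4, q5, q7, q8, q9}
|Sat(EF E[wait U ~wait])| = |{q0, q1, q2, q3, q4, q5, q7, q8, q9}| = 9.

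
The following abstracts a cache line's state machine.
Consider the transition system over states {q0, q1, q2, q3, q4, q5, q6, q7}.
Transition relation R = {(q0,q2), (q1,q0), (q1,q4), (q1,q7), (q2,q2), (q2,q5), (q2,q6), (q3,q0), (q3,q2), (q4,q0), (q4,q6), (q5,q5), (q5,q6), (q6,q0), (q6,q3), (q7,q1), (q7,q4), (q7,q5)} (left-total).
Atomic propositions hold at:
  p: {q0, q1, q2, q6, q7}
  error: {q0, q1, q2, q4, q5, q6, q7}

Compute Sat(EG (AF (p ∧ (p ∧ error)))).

Sat(p ∧ error) = {q0, q1, q2, q6, q7}
Sat(p ∧ (p ∧ error)) = {q0, q1, q2, q6, q7}
AF (p ∧ (p ∧ error)): least fixpoint, start Z0 = {q0, q1, q2, q6, q7}, add states with every successor in Z. Z1 = {q0, q1, q2, q3, q4, q6, q7}; fixed.
Sat(AF (p ∧ (p ∧ error))) = {q0, q1, q2, q3, q4, q6, q7}
EG (AF (p ∧ (p ∧ error))): greatest fixpoint, start Z0 = {q0, q1, q2, q3, q4, q6, q7}, keep only states in Sat with some successor in Z. Already a fixed point.
Sat(EG (AF (p ∧ (p ∧ error)))) = {q0, q1, q2, q3, q4, q6, q7}

{q0, q1, q2, q3, q4, q6, q7}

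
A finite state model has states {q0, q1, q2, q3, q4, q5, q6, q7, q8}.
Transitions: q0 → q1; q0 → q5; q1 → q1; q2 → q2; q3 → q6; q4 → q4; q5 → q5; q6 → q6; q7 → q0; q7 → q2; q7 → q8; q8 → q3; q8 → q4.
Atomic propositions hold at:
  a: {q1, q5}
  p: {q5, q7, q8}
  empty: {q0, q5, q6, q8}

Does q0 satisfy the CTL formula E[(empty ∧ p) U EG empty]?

Yes

Sat(empty ∧ p) = {q5, q8}
EG empty: greatest fixpoint, start Z0 = {q0, q5, q6, q8}, keep only states in Sat with some successor in Z. Z1 = {q0, q5, q6}; fixed.
Sat(EG empty) = {q0, q5, q6}
E[(empty ∧ p) U EG empty]: least fixpoint, start Z0 = Sat(EG empty) = {q0, q5, q6}, add states in Sat(empty ∧ p) with some successor in Z. Already a fixed point.
Sat(E[(empty ∧ p) U EG empty]) = {q0, q5, q6}
q0 ∈ Sat(E[(empty ∧ p) U EG empty]) = {q0, q5, q6}, so the formula holds at q0.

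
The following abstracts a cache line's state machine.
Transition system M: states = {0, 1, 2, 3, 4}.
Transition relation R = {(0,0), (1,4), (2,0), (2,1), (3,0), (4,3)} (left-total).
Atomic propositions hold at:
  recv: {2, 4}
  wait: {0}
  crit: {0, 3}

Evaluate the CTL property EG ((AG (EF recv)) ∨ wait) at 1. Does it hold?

EF recv: least fixpoint, start Z0 = {2, 4}, add states with some successor in Z. Z1 = {1, 2, 4}; fixed.
Sat(EF recv) = {1, 2, 4}
AG (EF recv): greatest fixpoint, start Z0 = {1, 2, 4}, keep only states in Sat with every successor in Z. Z1 = {1}; Z2 = ∅; fixed.
Sat(AG (EF recv)) = ∅
Sat((AG (EF recv)) ∨ wait) = {0}
EG ((AG (EF recv)) ∨ wait): greatest fixpoint, start Z0 = {0}, keep only states in Sat with some successor in Z. Already a fixed point.
Sat(EG ((AG (EF recv)) ∨ wait)) = {0}
1 ∉ Sat(EG ((AG (EF recv)) ∨ wait)) = {0}, so the formula does not hold at 1.

No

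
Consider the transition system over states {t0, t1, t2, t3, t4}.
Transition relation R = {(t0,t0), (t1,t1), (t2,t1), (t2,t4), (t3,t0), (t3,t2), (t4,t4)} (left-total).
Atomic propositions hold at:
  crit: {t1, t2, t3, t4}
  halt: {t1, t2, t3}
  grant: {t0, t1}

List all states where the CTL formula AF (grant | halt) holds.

Sat(grant | halt) = {t0, t1, t2, t3}
AF (grant | halt): least fixpoint, start Z0 = {t0, t1, t2, t3}, add states with every successor in Z. Already a fixed point.
Sat(AF (grant | halt)) = {t0, t1, t2, t3}

{t0, t1, t2, t3}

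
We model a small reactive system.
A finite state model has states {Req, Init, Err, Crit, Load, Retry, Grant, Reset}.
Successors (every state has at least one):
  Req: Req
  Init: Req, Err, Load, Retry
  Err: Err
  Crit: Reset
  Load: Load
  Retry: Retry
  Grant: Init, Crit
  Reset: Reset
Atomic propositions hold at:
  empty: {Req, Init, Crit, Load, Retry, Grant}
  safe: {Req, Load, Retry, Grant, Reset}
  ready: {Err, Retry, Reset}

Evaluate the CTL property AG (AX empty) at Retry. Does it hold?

Yes

Sat(AX empty) = {s : every successor in {Req, Init, Crit, Load, Retry, Grant}} = {Req, Load, Retry, Grant}
AG (AX empty): greatest fixpoint, start Z0 = {Req, Load, Retry, Grant}, keep only states in Sat with every successor in Z. Z1 = {Req, Load, Retry}; fixed.
Sat(AG (AX empty)) = {Req, Load, Retry}
Retry ∈ Sat(AG (AX empty)) = {Req, Load, Retry}, so the formula holds at Retry.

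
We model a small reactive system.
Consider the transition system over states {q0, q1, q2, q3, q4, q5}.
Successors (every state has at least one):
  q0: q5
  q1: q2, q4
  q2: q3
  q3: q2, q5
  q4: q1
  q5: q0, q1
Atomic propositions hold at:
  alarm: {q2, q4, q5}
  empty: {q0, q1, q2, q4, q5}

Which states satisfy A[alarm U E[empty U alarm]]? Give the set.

{q0, q1, q2, q4, q5}

E[empty U alarm]: least fixpoint, start Z0 = Sat(alarm) = {q2, q4, q5}, add states in Sat(empty) with some successor in Z. Z1 = {q0, q1, q2, q4, q5}; fixed.
Sat(E[empty U alarm]) = {q0, q1, q2, q4, q5}
A[alarm U E[empty U alarm]]: least fixpoint, start Z0 = Sat(E[empty U alarm]) = {q0, q1, q2, q4, q5}, add states in Sat(alarm) with every successor in Z. Already a fixed point.
Sat(A[alarm U E[empty U alarm]]) = {q0, q1, q2, q4, q5}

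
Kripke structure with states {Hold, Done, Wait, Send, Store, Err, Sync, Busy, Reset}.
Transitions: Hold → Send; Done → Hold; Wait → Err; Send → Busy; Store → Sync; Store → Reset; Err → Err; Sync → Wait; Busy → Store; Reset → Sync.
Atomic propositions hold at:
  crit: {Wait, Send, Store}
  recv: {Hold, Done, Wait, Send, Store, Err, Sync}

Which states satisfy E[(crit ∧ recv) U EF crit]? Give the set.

{Hold, Done, Wait, Send, Store, Sync, Busy, Reset}

Sat(crit ∧ recv) = {Wait, Send, Store}
EF crit: least fixpoint, start Z0 = {Wait, Send, Store}, add states with some successor in Z. Z1 = {Hold, Wait, Send, Store, Sync, Busy}; Z2 = {Hold, Done, Wait, Send, Store, Sync, Busy, Reset}; fixed.
Sat(EF crit) = {Hold, Done, Wait, Send, Store, Sync, Busy, Reset}
E[(crit ∧ recv) U EF crit]: least fixpoint, start Z0 = Sat(EF crit) = {Hold, Done, Wait, Send, Store, Sync, Busy, Reset}, add states in Sat(crit ∧ recv) with some successor in Z. Already a fixed point.
Sat(E[(crit ∧ recv) U EF crit]) = {Hold, Done, Wait, Send, Store, Sync, Busy, Reset}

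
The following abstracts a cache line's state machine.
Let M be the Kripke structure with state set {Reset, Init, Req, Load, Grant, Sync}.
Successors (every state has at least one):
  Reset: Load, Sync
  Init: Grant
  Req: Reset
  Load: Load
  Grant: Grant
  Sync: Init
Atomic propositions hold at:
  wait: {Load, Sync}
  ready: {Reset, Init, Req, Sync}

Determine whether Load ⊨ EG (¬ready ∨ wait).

Sat(¬ready) = {Load, Grant}
Sat(¬ready ∨ wait) = {Load, Grant, Sync}
EG (¬ready ∨ wait): greatest fixpoint, start Z0 = {Load, Grant, Sync}, keep only states in Sat with some successor in Z. Z1 = {Load, Grant}; fixed.
Sat(EG (¬ready ∨ wait)) = {Load, Grant}
Load ∈ Sat(EG (¬ready ∨ wait)) = {Load, Grant}, so the formula holds at Load.

Yes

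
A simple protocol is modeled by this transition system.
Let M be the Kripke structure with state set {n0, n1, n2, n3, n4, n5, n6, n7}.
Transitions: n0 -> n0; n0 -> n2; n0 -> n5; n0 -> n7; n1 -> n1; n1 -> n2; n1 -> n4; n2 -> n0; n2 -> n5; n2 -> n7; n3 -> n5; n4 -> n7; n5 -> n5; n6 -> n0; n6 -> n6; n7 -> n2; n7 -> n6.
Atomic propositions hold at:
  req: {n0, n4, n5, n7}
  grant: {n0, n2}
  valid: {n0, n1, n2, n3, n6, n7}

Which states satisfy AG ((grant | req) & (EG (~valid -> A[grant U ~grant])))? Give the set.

{n5}

Sat(grant | req) = {n0, n2, n4, n5, n7}
Sat(~valid) = {n4, n5}
Sat(~grant) = {n1, n3, n4, n5, n6, n7}
A[grant U ~grant]: least fixpoint, start Z0 = Sat(~grant) = {n1, n3, n4, n5, n6, n7}, add states in Sat(grant) with every successor in Z. Already a fixed point.
Sat(A[grant U ~grant]) = {n1, n3, n4, n5, n6, n7}
Sat(~valid -> A[grant U ~grant]) = {n0, n1, n2, n3, n4, n5, n6, n7}
EG (~valid -> A[grant U ~grant]): greatest fixpoint, start Z0 = {n0, n1, n2, n3, n4, n5, n6, n7}, keep only states in Sat with some successor in Z. Already a fixed point.
Sat(EG (~valid -> A[grant U ~grant])) = {n0, n1, n2, n3, n4, n5, n6, n7}
Sat((grant | req) & (EG (~valid -> A[grant U ~grant]))) = {n0, n2, n4, n5, n7}
AG ((grant | req) & (EG (~valid -> A[grant U ~grant]))): greatest fixpoint, start Z0 = {n0, n2, n4, n5, n7}, keep only states in Sat with every successor in Z. Z1 = {n0, n2, n4, n5}; Z2 = {n5}; fixed.
Sat(AG ((grant | req) & (EG (~valid -> A[grant U ~grant])))) = {n5}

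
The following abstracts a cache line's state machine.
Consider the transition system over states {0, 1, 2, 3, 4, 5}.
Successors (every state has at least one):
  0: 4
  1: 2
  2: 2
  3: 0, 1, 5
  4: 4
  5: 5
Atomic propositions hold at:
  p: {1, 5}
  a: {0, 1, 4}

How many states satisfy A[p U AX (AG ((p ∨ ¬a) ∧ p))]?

1

Sat(¬a) = {2, 3, 5}
Sat(p ∨ ¬a) = {1, 2, 3, 5}
Sat((p ∨ ¬a) ∧ p) = {1, 5}
AG ((p ∨ ¬a) ∧ p): greatest fixpoint, start Z0 = {1, 5}, keep only states in Sat with every successor in Z. Z1 = {5}; fixed.
Sat(AG ((p ∨ ¬a) ∧ p)) = {5}
Sat(AX (AG ((p ∨ ¬a) ∧ p))) = {s : every successor in {5}} = {5}
A[p U AX (AG ((p ∨ ¬a) ∧ p))]: least fixpoint, start Z0 = Sat(AX (AG ((p ∨ ¬a) ∧ p))) = {5}, add states in Sat(p) with every successor in Z. Already a fixed point.
Sat(A[p U AX (AG ((p ∨ ¬a) ∧ p))]) = {5}
|Sat(A[p U AX (AG ((p ∨ ¬a) ∧ p))])| = |{5}| = 1.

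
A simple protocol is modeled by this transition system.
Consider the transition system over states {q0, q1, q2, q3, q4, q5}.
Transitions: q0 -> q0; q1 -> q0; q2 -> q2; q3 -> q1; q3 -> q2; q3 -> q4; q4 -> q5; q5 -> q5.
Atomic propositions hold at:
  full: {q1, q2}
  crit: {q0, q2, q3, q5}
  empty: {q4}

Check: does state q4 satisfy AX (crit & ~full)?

Yes

Sat(~full) = {q0, q3, q4, q5}
Sat(crit & ~full) = {q0, q3, q5}
Sat(AX (crit & ~full)) = {s : every successor in {q0, q3, q5}} = {q0, q1, q4, q5}
q4 ∈ Sat(AX (crit & ~full)) = {q0, q1, q4, q5}, so the formula holds at q4.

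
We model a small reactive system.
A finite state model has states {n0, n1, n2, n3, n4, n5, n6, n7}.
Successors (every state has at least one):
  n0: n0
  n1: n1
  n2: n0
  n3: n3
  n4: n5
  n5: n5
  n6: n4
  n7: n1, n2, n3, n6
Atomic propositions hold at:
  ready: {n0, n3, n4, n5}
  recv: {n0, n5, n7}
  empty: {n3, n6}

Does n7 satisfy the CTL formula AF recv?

Yes

AF recv: least fixpoint, start Z0 = {n0, n5, n7}, add states with every successor in Z. Z1 = {n0, n2, n4, n5, n7}; Z2 = {n0, n2, n4, n5, n6, n7}; fixed.
Sat(AF recv) = {n0, n2, n4, n5, n6, n7}
n7 ∈ Sat(AF recv) = {n0, n2, n4, n5, n6, n7}, so the formula holds at n7.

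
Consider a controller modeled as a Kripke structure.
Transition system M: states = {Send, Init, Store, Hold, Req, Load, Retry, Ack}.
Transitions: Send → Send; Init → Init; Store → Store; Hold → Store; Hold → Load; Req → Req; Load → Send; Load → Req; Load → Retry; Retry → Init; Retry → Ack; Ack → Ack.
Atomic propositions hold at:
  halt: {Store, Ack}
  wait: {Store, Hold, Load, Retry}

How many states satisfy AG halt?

2

AG halt: greatest fixpoint, start Z0 = {Store, Ack}, keep only states in Sat with every successor in Z. Already a fixed point.
Sat(AG halt) = {Store, Ack}
|Sat(AG halt)| = |{Store, Ack}| = 2.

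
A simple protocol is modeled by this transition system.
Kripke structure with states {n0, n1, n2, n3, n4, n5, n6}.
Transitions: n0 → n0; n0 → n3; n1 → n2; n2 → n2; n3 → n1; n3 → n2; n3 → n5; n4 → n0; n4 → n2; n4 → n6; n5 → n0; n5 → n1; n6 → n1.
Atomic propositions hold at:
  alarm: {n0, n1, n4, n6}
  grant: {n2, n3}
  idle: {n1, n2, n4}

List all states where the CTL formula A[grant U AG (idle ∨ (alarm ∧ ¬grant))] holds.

Sat(¬grant) = {n0, n1, n4, n5, n6}
Sat(alarm ∧ ¬grant) = {n0, n1, n4, n6}
Sat(idle ∨ (alarm ∧ ¬grant)) = {n0, n1, n2, n4, n6}
AG (idle ∨ (alarm ∧ ¬grant)): greatest fixpoint, start Z0 = {n0, n1, n2, n4, n6}, keep only states in Sat with every successor in Z. Z1 = {n1, n2, n4, n6}; Z2 = {n1, n2, n6}; fixed.
Sat(AG (idle ∨ (alarm ∧ ¬grant))) = {n1, n2, n6}
A[grant U AG (idle ∨ (alarm ∧ ¬grant))]: least fixpoint, start Z0 = Sat(AG (idle ∨ (alarm ∧ ¬grant))) = {n1, n2, n6}, add states in Sat(grant) with every successor in Z. Already a fixed point.
Sat(A[grant U AG (idle ∨ (alarm ∧ ¬grant))]) = {n1, n2, n6}

{n1, n2, n6}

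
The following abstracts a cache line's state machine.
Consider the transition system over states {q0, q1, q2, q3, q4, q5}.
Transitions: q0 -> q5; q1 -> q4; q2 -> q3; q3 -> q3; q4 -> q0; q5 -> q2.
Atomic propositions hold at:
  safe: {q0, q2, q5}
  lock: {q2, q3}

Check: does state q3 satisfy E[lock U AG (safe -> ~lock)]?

Yes

Sat(~lock) = {q0, q1, q4, q5}
Sat(safe -> ~lock) = {q0, q1, q3, q4, q5}
AG (safe -> ~lock): greatest fixpoint, start Z0 = {q0, q1, q3, q4, q5}, keep only states in Sat with every successor in Z. Z1 = {q0, q1, q3, q4}; Z2 = {q1, q3, q4}; Z3 = {q1, q3}; Z4 = {q3}; fixed.
Sat(AG (safe -> ~lock)) = {q3}
E[lock U AG (safe -> ~lock)]: least fixpoint, start Z0 = Sat(AG (safe -> ~lock)) = {q3}, add states in Sat(lock) with some successor in Z. Z1 = {q2, q3}; fixed.
Sat(E[lock U AG (safe -> ~lock)]) = {q2, q3}
q3 ∈ Sat(E[lock U AG (safe -> ~lock)]) = {q2, q3}, so the formula holds at q3.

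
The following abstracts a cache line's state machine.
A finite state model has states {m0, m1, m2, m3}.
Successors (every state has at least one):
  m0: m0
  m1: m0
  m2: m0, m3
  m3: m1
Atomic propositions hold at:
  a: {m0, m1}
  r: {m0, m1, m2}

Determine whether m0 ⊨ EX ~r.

No

Sat(~r) = {m3}
Sat(EX ~r) = {s : some successor in {m3}} = {m2}
m0 ∉ Sat(EX ~r) = {m2}, so the formula does not hold at m0.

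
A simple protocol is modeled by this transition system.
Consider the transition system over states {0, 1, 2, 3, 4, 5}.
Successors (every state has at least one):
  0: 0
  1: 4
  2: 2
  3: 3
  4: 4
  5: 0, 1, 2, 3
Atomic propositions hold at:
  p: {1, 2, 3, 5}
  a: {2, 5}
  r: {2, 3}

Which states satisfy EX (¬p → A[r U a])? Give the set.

{2, 3, 5}

Sat(¬p) = {0, 4}
A[r U a]: least fixpoint, start Z0 = Sat(a) = {2, 5}, add states in Sat(r) with every successor in Z. Already a fixed point.
Sat(A[r U a]) = {2, 5}
Sat(¬p → A[r U a]) = {1, 2, 3, 5}
Sat(EX (¬p → A[r U a])) = {s : some successor in {1, 2, 3, 5}} = {2, 3, 5}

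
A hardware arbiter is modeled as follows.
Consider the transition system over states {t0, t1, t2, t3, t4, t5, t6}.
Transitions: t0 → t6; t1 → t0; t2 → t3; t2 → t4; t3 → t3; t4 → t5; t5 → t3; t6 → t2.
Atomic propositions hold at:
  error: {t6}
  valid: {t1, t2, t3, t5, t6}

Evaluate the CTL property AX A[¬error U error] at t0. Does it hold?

Sat(¬error) = {t0, t1, t2, t3, t4, t5}
A[¬error U error]: least fixpoint, start Z0 = Sat(error) = {t6}, add states in Sat(¬error) with every successor in Z. Z1 = {t0, t6}; Z2 = {t0, t1, t6}; fixed.
Sat(A[¬error U error]) = {t0, t1, t6}
Sat(AX A[¬error U error]) = {s : every successor in {t0, t1, t6}} = {t0, t1}
t0 ∈ Sat(AX A[¬error U error]) = {t0, t1}, so the formula holds at t0.

Yes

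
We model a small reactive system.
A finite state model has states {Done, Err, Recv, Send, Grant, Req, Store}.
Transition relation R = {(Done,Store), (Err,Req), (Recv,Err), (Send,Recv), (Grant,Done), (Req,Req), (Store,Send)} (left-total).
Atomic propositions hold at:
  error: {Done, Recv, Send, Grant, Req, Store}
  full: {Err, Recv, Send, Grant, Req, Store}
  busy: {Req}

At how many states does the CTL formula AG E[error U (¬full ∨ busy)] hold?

1

Sat(¬full) = {Done}
Sat(¬full ∨ busy) = {Done, Req}
E[error U (¬full ∨ busy)]: least fixpoint, start Z0 = Sat((¬full ∨ busy)) = {Done, Req}, add states in Sat(error) with some successor in Z. Z1 = {Done, Grant, Req}; fixed.
Sat(E[error U (¬full ∨ busy)]) = {Done, Grant, Req}
AG E[error U (¬full ∨ busy)]: greatest fixpoint, start Z0 = {Done, Grant, Req}, keep only states in Sat with every successor in Z. Z1 = {Grant, Req}; Z2 = {Req}; fixed.
Sat(AG E[error U (¬full ∨ busy)]) = {Req}
|Sat(AG E[error U (¬full ∨ busy)])| = |{Req}| = 1.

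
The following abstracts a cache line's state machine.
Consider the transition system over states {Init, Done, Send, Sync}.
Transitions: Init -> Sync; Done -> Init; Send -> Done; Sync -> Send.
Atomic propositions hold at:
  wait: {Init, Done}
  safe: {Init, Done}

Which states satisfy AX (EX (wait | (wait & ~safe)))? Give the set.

{Send, Sync}

Sat(~safe) = {Send, Sync}
Sat(wait & ~safe) = ∅
Sat(wait | (wait & ~safe)) = {Init, Done}
Sat(EX (wait | (wait & ~safe))) = {s : some successor in {Init, Done}} = {Done, Send}
Sat(AX (EX (wait | (wait & ~safe)))) = {s : every successor in {Done, Send}} = {Send, Sync}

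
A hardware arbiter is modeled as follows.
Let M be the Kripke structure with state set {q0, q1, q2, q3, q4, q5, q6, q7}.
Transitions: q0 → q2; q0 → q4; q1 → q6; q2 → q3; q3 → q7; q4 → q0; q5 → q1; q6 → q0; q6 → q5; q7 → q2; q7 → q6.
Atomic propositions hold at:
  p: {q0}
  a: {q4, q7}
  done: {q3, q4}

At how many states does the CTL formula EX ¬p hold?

Sat(¬p) = {q1, q2, q3, q4, q5, q6, q7}
Sat(EX ¬p) = {s : some successor in {q1, q2, q3, q4, q5, q6, q7}} = {q0, q1, q2, q3, q5, q6, q7}
|Sat(EX ¬p)| = |{q0, q1, q2, q3, q5, q6, q7}| = 7.

7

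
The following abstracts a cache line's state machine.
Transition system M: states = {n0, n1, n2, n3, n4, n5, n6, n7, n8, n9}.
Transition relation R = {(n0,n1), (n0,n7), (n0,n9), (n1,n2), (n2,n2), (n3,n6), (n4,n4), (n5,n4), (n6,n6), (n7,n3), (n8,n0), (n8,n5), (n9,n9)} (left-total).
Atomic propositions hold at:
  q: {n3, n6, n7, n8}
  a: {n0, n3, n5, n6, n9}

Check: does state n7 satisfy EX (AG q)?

Yes

AG q: greatest fixpoint, start Z0 = {n3, n6, n7, n8}, keep only states in Sat with every successor in Z. Z1 = {n3, n6, n7}; fixed.
Sat(AG q) = {n3, n6, n7}
Sat(EX (AG q)) = {s : some successor in {n3, n6, n7}} = {n0, n3, n6, n7}
n7 ∈ Sat(EX (AG q)) = {n0, n3, n6, n7}, so the formula holds at n7.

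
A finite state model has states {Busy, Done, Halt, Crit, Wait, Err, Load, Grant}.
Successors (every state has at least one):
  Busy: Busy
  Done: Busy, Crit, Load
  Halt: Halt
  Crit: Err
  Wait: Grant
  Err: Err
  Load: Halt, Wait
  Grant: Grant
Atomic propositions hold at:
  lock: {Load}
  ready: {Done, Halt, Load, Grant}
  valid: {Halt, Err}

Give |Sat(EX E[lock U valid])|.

5

E[lock U valid]: least fixpoint, start Z0 = Sat(valid) = {Halt, Err}, add states in Sat(lock) with some successor in Z. Z1 = {Halt, Err, Load}; fixed.
Sat(E[lock U valid]) = {Halt, Err, Load}
Sat(EX E[lock U valid]) = {s : some successor in {Halt, Err, Load}} = {Done, Halt, Crit, Err, Load}
|Sat(EX E[lock U valid])| = |{Done, Halt, Crit, Err, Load}| = 5.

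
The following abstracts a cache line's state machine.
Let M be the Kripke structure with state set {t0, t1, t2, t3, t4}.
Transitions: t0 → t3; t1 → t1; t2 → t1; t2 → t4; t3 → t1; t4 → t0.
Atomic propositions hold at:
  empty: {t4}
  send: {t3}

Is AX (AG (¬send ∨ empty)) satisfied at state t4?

Sat(¬send) = {t0, t1, t2, t4}
Sat(¬send ∨ empty) = {t0, t1, t2, t4}
AG (¬send ∨ empty): greatest fixpoint, start Z0 = {t0, t1, t2, t4}, keep only states in Sat with every successor in Z. Z1 = {t1, t2, t4}; Z2 = {t1, t2}; Z3 = {t1}; fixed.
Sat(AG (¬send ∨ empty)) = {t1}
Sat(AX (AG (¬send ∨ empty))) = {s : every successor in {t1}} = {t1, t3}
t4 ∉ Sat(AX (AG (¬send ∨ empty))) = {t1, t3}, so the formula does not hold at t4.

No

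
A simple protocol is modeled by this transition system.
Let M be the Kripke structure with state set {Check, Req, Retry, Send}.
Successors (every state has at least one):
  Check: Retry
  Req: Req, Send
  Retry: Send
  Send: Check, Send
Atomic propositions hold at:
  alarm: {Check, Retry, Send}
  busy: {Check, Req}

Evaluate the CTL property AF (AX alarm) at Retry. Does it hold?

Yes

Sat(AX alarm) = {s : every successor in {Check, Retry, Send}} = {Check, Retry, Send}
AF (AX alarm): least fixpoint, start Z0 = {Check, Retry, Send}, add states with every successor in Z. Already a fixed point.
Sat(AF (AX alarm)) = {Check, Retry, Send}
Retry ∈ Sat(AF (AX alarm)) = {Check, Retry, Send}, so the formula holds at Retry.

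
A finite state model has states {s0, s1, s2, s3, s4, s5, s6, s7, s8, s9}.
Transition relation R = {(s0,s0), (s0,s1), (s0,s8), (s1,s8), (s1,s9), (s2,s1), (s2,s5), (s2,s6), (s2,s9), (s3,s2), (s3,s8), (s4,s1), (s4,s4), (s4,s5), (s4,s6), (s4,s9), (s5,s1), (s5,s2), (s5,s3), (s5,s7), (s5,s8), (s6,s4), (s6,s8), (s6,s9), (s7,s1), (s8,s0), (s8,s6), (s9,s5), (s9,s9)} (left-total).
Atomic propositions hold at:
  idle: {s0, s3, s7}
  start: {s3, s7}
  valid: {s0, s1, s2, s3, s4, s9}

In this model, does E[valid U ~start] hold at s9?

Sat(~start) = {s0, s1, s2, s4, s5, s6, s8, s9}
E[valid U ~start]: least fixpoint, start Z0 = Sat(~start) = {s0, s1, s2, s4, s5, s6, s8, s9}, add states in Sat(valid) with some successor in Z. Z1 = {s0, s1, s2, s3, s4, s5, s6, s8, s9}; fixed.
Sat(E[valid U ~start]) = {s0, s1, s2, s3, s4, s5, s6, s8, s9}
s9 ∈ Sat(E[valid U ~start]) = {s0, s1, s2, s3, s4, s5, s6, s8, s9}, so the formula holds at s9.

Yes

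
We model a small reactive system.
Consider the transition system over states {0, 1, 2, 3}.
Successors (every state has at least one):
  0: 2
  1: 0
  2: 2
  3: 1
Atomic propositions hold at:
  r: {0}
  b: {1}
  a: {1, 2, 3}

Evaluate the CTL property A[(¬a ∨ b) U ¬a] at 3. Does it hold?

Sat(¬a) = {0}
Sat(¬a ∨ b) = {0, 1}
A[(¬a ∨ b) U ¬a]: least fixpoint, start Z0 = Sat(¬a) = {0}, add states in Sat(¬a ∨ b) with every successor in Z. Z1 = {0, 1}; fixed.
Sat(A[(¬a ∨ b) U ¬a]) = {0, 1}
3 ∉ Sat(A[(¬a ∨ b) U ¬a]) = {0, 1}, so the formula does not hold at 3.

No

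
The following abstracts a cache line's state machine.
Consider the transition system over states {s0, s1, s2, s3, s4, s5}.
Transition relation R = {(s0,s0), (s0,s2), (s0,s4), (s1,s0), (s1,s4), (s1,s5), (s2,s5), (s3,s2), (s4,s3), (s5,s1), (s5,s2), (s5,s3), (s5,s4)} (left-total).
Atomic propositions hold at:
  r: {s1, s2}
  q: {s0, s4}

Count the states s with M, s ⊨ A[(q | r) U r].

2

Sat(q | r) = {s0, s1, s2, s4}
A[(q | r) U r]: least fixpoint, start Z0 = Sat(r) = {s1, s2}, add states in Sat(q | r) with every successor in Z. Already a fixed point.
Sat(A[(q | r) U r]) = {s1, s2}
|Sat(A[(q | r) U r])| = |{s1, s2}| = 2.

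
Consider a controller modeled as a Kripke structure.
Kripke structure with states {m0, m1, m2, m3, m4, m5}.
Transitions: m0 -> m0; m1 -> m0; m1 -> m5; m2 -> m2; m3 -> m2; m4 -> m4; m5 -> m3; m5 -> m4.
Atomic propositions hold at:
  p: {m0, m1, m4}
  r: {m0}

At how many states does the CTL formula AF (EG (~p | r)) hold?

5

Sat(~p) = {m2, m3, m5}
Sat(~p | r) = {m0, m2, m3, m5}
EG (~p | r): greatest fixpoint, start Z0 = {m0, m2, m3, m5}, keep only states in Sat with some successor in Z. Already a fixed point.
Sat(EG (~p | r)) = {m0, m2, m3, m5}
AF (EG (~p | r)): least fixpoint, start Z0 = {m0, m2, m3, m5}, add states with every successor in Z. Z1 = {m0, m1, m2, m3, m5}; fixed.
Sat(AF (EG (~p | r))) = {m0, m1, m2, m3, m5}
|Sat(AF (EG (~p | r)))| = |{m0, m1, m2, m3, m5}| = 5.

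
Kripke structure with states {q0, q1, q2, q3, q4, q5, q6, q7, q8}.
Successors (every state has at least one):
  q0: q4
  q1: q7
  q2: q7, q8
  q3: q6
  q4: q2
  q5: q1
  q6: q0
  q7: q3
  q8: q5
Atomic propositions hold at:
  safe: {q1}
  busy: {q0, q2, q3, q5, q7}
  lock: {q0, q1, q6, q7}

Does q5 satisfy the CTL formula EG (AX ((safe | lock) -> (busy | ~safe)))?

No

Sat(safe | lock) = {q0, q1, q6, q7}
Sat(~safe) = {q0, q2, q3, q4, q5, q6, q7, q8}
Sat(busy | ~safe) = {q0, q2, q3, q4, q5, q6, q7, q8}
Sat((safe | lock) -> (busy | ~safe)) = {q0, q2, q3, q4, q5, q6, q7, q8}
Sat(AX ((safe | lock) -> (busy | ~safe))) = {s : every successor in {q0, q2, q3, q4, q5, q6, q7, q8}} = {q0, q1, q2, q3, q4, q6, q7, q8}
EG (AX ((safe | lock) -> (busy | ~safe))): greatest fixpoint, start Z0 = {q0, q1, q2, q3, q4, q6, q7, q8}, keep only states in Sat with some successor in Z. Z1 = {q0, q1, q2, q3, q4, q6, q7}; fixed.
Sat(EG (AX ((safe | lock) -> (busy | ~safe)))) = {q0, q1, q2, q3, q4, q6, q7}
q5 ∉ Sat(EG (AX ((safe | lock) -> (busy | ~safe)))) = {q0, q1, q2, q3, q4, q6, q7}, so the formula does not hold at q5.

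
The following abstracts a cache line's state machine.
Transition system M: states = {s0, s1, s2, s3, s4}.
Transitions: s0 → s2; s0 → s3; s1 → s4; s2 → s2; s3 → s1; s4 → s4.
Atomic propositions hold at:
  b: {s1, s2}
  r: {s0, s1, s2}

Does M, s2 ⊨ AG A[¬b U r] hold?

Yes

Sat(¬b) = {s0, s3, s4}
A[¬b U r]: least fixpoint, start Z0 = Sat(r) = {s0, s1, s2}, add states in Sat(¬b) with every successor in Z. Z1 = {s0, s1, s2, s3}; fixed.
Sat(A[¬b U r]) = {s0, s1, s2, s3}
AG A[¬b U r]: greatest fixpoint, start Z0 = {s0, s1, s2, s3}, keep only states in Sat with every successor in Z. Z1 = {s0, s2, s3}; Z2 = {s0, s2}; Z3 = {s2}; fixed.
Sat(AG A[¬b U r]) = {s2}
s2 ∈ Sat(AG A[¬b U r]) = {s2}, so the formula holds at s2.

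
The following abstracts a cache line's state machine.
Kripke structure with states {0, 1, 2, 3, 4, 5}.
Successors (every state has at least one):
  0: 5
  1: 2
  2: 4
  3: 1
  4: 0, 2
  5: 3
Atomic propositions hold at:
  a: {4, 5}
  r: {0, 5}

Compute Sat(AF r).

AF r: least fixpoint, start Z0 = {0, 5}, add states with every successor in Z. Already a fixed point.
Sat(AF r) = {0, 5}

{0, 5}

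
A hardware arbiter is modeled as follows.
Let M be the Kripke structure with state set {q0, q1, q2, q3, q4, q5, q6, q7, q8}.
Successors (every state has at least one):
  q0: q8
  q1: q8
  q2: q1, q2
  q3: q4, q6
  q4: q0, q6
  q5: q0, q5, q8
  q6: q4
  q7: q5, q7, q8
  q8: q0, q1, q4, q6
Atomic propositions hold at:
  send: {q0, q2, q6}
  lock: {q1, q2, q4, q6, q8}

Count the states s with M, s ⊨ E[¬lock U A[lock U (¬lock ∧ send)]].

3

Sat(¬lock) = {q0, q3, q5, q7}
Sat(¬lock ∧ send) = {q0}
A[lock U (¬lock ∧ send)]: least fixpoint, start Z0 = Sat((¬lock ∧ send)) = {q0}, add states in Sat(lock) with every successor in Z. Already a fixed point.
Sat(A[lock U (¬lock ∧ send)]) = {q0}
E[¬lock U A[lock U (¬lock ∧ send)]]: least fixpoint, start Z0 = Sat(A[lock U (¬lock ∧ send)]) = {q0}, add states in Sat(¬lock) with some successor in Z. Z1 = {q0, q5}; Z2 = {q0, q5, q7}; fixed.
Sat(E[¬lock U A[lock U (¬lock ∧ send)]]) = {q0, q5, q7}
|Sat(E[¬lock U A[lock U (¬lock ∧ send)]])| = |{q0, q5, q7}| = 3.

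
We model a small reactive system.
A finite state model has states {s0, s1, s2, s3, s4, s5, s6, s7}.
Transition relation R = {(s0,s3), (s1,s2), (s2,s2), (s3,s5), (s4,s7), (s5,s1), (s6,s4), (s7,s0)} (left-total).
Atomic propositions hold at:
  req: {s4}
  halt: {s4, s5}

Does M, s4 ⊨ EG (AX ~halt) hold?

No

Sat(~halt) = {s0, s1, s2, s3, s6, s7}
Sat(AX ~halt) = {s : every successor in {s0, s1, s2, s3, s6, s7}} = {s0, s1, s2, s4, s5, s7}
EG (AX ~halt): greatest fixpoint, start Z0 = {s0, s1, s2, s4, s5, s7}, keep only states in Sat with some successor in Z. Z1 = {s1, s2, s4, s5, s7}; Z2 = {s1, s2, s4, s5}; Z3 = {s1, s2, s5}; fixed.
Sat(EG (AX ~halt)) = {s1, s2, s5}
s4 ∉ Sat(EG (AX ~halt)) = {s1, s2, s5}, so the formula does not hold at s4.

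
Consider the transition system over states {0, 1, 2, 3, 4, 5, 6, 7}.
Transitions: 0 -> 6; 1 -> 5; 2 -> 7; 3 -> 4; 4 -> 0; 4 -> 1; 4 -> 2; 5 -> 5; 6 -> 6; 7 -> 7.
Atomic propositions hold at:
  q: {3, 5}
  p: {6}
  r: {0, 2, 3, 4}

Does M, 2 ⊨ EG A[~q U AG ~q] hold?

Yes

Sat(~q) = {0, 1, 2, 4, 6, 7}
AG ~q: greatest fixpoint, start Z0 = {0, 1, 2, 4, 6, 7}, keep only states in Sat with every successor in Z. Z1 = {0, 2, 4, 6, 7}; Z2 = {0, 2, 6, 7}; fixed.
Sat(AG ~q) = {0, 2, 6, 7}
A[~q U AG ~q]: least fixpoint, start Z0 = Sat(AG ~q) = {0, 2, 6, 7}, add states in Sat(~q) with every successor in Z. Already a fixed point.
Sat(A[~q U AG ~q]) = {0, 2, 6, 7}
EG A[~q U AG ~q]: greatest fixpoint, start Z0 = {0, 2, 6, 7}, keep only states in Sat with some successor in Z. Already a fixed point.
Sat(EG A[~q U AG ~q]) = {0, 2, 6, 7}
2 ∈ Sat(EG A[~q U AG ~q]) = {0, 2, 6, 7}, so the formula holds at 2.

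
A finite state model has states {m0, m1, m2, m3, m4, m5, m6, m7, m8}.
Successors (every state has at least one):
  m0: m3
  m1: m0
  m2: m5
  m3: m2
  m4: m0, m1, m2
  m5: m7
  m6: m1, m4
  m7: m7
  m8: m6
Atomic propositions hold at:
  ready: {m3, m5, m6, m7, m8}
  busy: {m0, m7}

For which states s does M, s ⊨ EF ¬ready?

{m0, m1, m2, m3, m4, m6, m8}

Sat(¬ready) = {m0, m1, m2, m4}
EF ¬ready: least fixpoint, start Z0 = {m0, m1, m2, m4}, add states with some successor in Z. Z1 = {m0, m1, m2, m3, m4, m6}; Z2 = {m0, m1, m2, m3, m4, m6, m8}; fixed.
Sat(EF ¬ready) = {m0, m1, m2, m3, m4, m6, m8}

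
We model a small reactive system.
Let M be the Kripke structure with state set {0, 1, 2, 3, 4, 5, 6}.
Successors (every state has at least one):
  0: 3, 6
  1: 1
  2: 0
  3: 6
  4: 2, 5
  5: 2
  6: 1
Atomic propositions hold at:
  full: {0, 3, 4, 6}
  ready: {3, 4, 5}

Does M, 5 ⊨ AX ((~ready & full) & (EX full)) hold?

Sat(~ready) = {0, 1, 2, 6}
Sat(~ready & full) = {0, 6}
Sat(EX full) = {s : some successor in {0, 3, 4, 6}} = {0, 2, 3}
Sat((~ready & full) & (EX full)) = {0}
Sat(AX ((~ready & full) & (EX full))) = {s : every successor in {0}} = {2}
5 ∉ Sat(AX ((~ready & full) & (EX full))) = {2}, so the formula does not hold at 5.

No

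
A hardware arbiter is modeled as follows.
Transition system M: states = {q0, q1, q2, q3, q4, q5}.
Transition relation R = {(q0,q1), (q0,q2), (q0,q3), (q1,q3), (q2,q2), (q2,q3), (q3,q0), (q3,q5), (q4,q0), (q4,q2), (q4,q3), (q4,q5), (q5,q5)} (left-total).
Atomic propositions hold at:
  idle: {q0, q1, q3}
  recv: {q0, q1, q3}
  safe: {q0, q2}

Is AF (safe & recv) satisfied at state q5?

Sat(safe & recv) = {q0}
AF (safe & recv): least fixpoint, start Z0 = {q0}, add states with every successor in Z. Already a fixed point.
Sat(AF (safe & recv)) = {q0}
q5 ∉ Sat(AF (safe & recv)) = {q0}, so the formula does not hold at q5.

No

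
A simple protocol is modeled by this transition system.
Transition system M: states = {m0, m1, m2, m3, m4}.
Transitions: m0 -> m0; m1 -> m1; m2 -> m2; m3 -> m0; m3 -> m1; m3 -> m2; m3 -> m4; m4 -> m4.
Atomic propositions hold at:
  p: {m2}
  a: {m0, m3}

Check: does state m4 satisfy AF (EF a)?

EF a: least fixpoint, start Z0 = {m0, m3}, add states with some successor in Z. Already a fixed point.
Sat(EF a) = {m0, m3}
AF (EF a): least fixpoint, start Z0 = {m0, m3}, add states with every successor in Z. Already a fixed point.
Sat(AF (EF a)) = {m0, m3}
m4 ∉ Sat(AF (EF a)) = {m0, m3}, so the formula does not hold at m4.

No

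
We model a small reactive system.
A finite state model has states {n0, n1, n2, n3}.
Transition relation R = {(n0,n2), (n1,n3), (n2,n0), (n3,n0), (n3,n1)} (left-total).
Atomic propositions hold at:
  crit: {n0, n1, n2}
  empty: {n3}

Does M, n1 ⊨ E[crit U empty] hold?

Yes

E[crit U empty]: least fixpoint, start Z0 = Sat(empty) = {n3}, add states in Sat(crit) with some successor in Z. Z1 = {n1, n3}; fixed.
Sat(E[crit U empty]) = {n1, n3}
n1 ∈ Sat(E[crit U empty]) = {n1, n3}, so the formula holds at n1.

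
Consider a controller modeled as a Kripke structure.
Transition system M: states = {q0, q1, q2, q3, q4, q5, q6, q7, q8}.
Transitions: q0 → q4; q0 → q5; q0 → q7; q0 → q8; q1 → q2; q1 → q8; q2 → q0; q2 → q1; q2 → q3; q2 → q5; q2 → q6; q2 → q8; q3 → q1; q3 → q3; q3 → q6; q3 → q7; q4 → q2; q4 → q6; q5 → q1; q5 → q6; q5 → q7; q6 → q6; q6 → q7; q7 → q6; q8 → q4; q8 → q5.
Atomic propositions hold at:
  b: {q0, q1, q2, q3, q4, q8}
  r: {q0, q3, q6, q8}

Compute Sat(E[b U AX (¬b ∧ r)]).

Sat(¬b) = {q5, q6, q7}
Sat(¬b ∧ r) = {q6}
Sat(AX (¬b ∧ r)) = {s : every successor in {q6}} = {q7}
E[b U AX (¬b ∧ r)]: least fixpoint, start Z0 = Sat(AX (¬b ∧ r)) = {q7}, add states in Sat(b) with some successor in Z. Z1 = {q0, q3, q7}; Z2 = {q0, q2, q3, q7}; Z3 = {q0, q1, q2, q3, q4, q7}; Z4 = {q0, q1, q2, q3, q4, q7, q8}; fixed.
Sat(E[b U AX (¬b ∧ r)]) = {q0, q1, q2, q3, q4, q7, q8}

{q0, q1, q2, q3, q4, q7, q8}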